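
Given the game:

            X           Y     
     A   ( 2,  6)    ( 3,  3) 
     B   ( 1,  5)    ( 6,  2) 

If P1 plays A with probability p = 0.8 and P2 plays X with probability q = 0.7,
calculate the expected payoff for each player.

E[P1] = 2.34, E[P2] = 4.9

Work:
E[P1] = p·q·π₁(A,X) + p·(1-q)·π₁(A,Y) + (1-p)·q·π₁(B,X) + (1-p)·(1-q)·π₁(B,Y)
= 0.8·0.7·2 + 0.8·0.3·3 + 0.2·0.7·1 + 0.2·0.3·6
= 2.34

E[P2] = 4.9 (similar calculation)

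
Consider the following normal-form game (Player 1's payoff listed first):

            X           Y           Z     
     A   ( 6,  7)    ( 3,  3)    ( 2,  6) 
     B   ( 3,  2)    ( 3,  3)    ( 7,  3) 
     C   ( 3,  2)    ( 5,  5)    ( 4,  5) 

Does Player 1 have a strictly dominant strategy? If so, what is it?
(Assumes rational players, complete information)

No strictly dominant strategy exists for Player 1

Work:
A strategy strictly dominates another if it gives a strictly higher payoff against every opponent action. Compare each pair of P1's strategies column-by-column:
  A vs B: [6 vs 3, 3 vs 3, 2 vs 7] → A does not strictly dominate B (column Y: 3 ≤ 3)
  A vs C: [6 vs 3, 3 vs 5, 2 vs 4] → A does not strictly dominate C (column Y: 3 ≤ 5)
  B vs A: [3 vs 6, 3 vs 3, 7 vs 2] → B does not strictly dominate A (column X: 3 ≤ 6)
  B vs C: [3 vs 3, 3 vs 5, 7 vs 4] → B does not strictly dominate C (column X: 3 ≤ 3)
  C vs A: [3 vs 6, 5 vs 3, 4 vs 2] → C does not strictly dominate A (column X: 3 ≤ 6)
  C vs B: [3 vs 3, 5 vs 3, 4 vs 7] → C does not strictly dominate B (column X: 3 ≤ 3)
No single strategy strictly dominates all others → no strictly dominant strategy.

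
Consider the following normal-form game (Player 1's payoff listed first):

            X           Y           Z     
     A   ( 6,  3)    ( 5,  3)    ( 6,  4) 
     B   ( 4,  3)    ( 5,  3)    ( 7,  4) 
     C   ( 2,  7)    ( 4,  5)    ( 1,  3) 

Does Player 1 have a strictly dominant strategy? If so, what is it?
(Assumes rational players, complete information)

No strictly dominant strategy exists for Player 1

Work:
A strategy strictly dominates another if it gives a strictly higher payoff against every opponent action. Compare each pair of P1's strategies column-by-column:
  A vs B: [6 vs 4, 5 vs 5, 6 vs 7] → A does not strictly dominate B (column Y: 5 ≤ 5)
  A vs C: [6 vs 2, 5 vs 4, 6 vs 1] → A strictly dominates C
  B vs A: [4 vs 6, 5 vs 5, 7 vs 6] → B does not strictly dominate A (column X: 4 ≤ 6)
  B vs C: [4 vs 2, 5 vs 4, 7 vs 1] → B strictly dominates C
  C vs A: [2 vs 6, 4 vs 5, 1 vs 6] → C does not strictly dominate A (column X: 2 ≤ 6)
  C vs B: [2 vs 4, 4 vs 5, 1 vs 7] → C does not strictly dominate B (column X: 2 ≤ 4)
No single strategy strictly dominates all others → no strictly dominant strategy.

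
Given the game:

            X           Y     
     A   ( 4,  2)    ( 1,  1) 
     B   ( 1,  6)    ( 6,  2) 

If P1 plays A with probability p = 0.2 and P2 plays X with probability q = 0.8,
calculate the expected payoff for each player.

E[P1] = 2.28, E[P2] = 4.52

Work:
E[P1] = p·q·π₁(A,X) + p·(1-q)·π₁(A,Y) + (1-p)·q·π₁(B,X) + (1-p)·(1-q)·π₁(B,Y)
= 0.2·0.8·4 + 0.2·0.2·1 + 0.8·0.8·1 + 0.8·0.2·6
= 2.28

E[P2] = 4.52 (similar calculation)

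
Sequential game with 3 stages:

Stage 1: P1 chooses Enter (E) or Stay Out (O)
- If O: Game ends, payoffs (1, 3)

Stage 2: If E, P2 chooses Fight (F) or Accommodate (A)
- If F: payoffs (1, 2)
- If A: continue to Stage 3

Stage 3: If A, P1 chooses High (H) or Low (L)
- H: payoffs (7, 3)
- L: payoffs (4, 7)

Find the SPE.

SPE: (E, A, H); Outcome (7, 3)

Work:
Stage 3: P1 chooses H (7 vs 4)
Stage 2: P2: F->2, A->3 (anticipating H). Choose A
Stage 1: P1: O->1, E->7 (anticipating A, H). Choose E
SPE path: E -> A -> H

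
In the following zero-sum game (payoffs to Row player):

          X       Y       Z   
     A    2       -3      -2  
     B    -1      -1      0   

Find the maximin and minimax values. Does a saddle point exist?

Maximin = -1, Minimax = -1, Saddle: True

Work:
Row minimums: [-3, -1] → maximin = -1
Column maximums: [2, -1, 0] → minimax = -1
Saddle point exists! Game value = -1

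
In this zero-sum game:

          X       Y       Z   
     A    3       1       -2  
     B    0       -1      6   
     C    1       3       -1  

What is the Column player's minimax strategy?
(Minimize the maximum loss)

Column should play X or Y (all achieve the minimum), value = 3

Work:
Column player minimizes Row's maximum payoff:
Column X: max payoff to Row = 3
Column Y: max payoff to Row = 3
Column Z: max payoff to Row = 6
Minimum is 3, achieved by columns X, Y (tied).
Each of X or Y is a minimax strategy.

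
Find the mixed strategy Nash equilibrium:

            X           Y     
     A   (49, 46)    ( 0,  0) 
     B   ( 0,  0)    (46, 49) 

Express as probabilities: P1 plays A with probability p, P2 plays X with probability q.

p = 0.5158, q = 0.4842

Work:
Find probabilities that make opponent indifferent:
P2 chooses q to make P1 indifferent between A and B
P1 chooses p to make P2 indifferent between X and Y
Mixed NE: P1 plays (A: 0.5158, B: 0.4842), P2 plays (X: 0.4842, Y: 0.5158)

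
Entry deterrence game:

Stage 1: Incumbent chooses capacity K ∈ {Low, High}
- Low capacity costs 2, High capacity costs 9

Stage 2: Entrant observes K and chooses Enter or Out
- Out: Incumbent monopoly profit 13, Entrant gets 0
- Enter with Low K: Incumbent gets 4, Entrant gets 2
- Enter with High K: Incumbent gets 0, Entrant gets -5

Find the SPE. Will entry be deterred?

SPE: (High, Enter|Low, Out|High); Entry deterred. Incumbent net profit = 4

Work:
After Low K: Entrant enters (2 > 0)
After High K: Entrant stays out (-5 < 0)
Incumbent: Low → 4−2=2, High → 13−9=4
Incumbent chooses High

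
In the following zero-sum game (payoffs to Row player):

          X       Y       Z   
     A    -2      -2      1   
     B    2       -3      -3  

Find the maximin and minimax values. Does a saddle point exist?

Maximin = -2, Minimax = -2, Saddle: True

Work:
Row minimums: [-2, -3] → maximin = -2
Column maximums: [2, -2, 1] → minimax = -2
Saddle point exists! Game value = -2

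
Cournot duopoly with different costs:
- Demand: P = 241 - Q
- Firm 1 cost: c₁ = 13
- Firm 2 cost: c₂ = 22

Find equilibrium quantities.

q₁* = 79.0, q₂* = 70.0

Work:
Reaction: q₁ = (241 - 13 - q₂)/2
Reaction: q₂ = (241 - 22 - q₁)/2
Solve simultaneously:
q₁* = (241 - 2×13 + 22)/3 = 79.0
q₂* = (241 - 2×22 + 13)/3 = 70.0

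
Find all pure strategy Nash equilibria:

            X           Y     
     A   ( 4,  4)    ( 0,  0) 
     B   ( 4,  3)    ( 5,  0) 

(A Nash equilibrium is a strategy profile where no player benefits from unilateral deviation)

Nash equilibrium: (A, X), (B, X)

Work:
Best responses:
  P1 vs X: payoffs [4, 4] → best response A/B (payoff 4)
  P1 vs Y: payoffs [0, 5] → best response B (payoff 5)
  P2 vs A: payoffs [4, 0] → best response X (payoff 4)
  P2 vs B: payoffs [3, 0] → best response X (payoff 3)
Mutual best responses: (A,X), (B,X) → Nash equilibria.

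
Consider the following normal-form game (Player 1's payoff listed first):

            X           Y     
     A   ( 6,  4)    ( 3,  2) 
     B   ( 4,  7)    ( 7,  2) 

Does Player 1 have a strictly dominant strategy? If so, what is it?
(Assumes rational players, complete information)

No strictly dominant strategy exists for Player 1

Work:
A strategy strictly dominates another if it gives a strictly higher payoff against every opponent action. Compare each pair of P1's strategies column-by-column:
  A vs B: [6 vs 4, 3 vs 7] → A does not strictly dominate B (column Y: 3 ≤ 7)
  B vs A: [4 vs 6, 7 vs 3] → B does not strictly dominate A (column X: 4 ≤ 6)
No single strategy strictly dominates all others → no strictly dominant strategy.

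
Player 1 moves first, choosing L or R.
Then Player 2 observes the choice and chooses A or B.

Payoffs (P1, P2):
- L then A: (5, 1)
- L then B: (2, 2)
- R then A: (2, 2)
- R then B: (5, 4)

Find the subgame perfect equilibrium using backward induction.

P1 plays R, P2 plays B after L and B after R; Payoff (5, 4)

Work:
Backward induction:
After L: P2 chooses B → P1 gets 2
After R: P2 chooses B → P1 gets 5
P1 chooses R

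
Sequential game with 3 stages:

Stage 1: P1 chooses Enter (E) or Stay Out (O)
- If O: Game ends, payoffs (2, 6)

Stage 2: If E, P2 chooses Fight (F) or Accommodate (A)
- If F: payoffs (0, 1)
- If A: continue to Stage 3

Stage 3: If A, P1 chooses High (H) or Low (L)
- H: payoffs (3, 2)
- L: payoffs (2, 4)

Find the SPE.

SPE: (E, A, H); Outcome (3, 2)

Work:
Stage 3: P1 chooses H (3 vs 2)
Stage 2: P2: F->1, A->2 (anticipating H). Choose A
Stage 1: P1: O->2, E->3 (anticipating A, H). Choose E
SPE path: E -> A -> H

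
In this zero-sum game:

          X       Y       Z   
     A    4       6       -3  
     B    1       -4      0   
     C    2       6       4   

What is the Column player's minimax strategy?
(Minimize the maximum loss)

Column should play X or Z (all achieve the minimum), value = 4

Work:
Column player minimizes Row's maximum payoff:
Column X: max payoff to Row = 4
Column Y: max payoff to Row = 6
Column Z: max payoff to Row = 4
Minimum is 4, achieved by columns X, Z (tied).
Each of X or Z is a minimax strategy.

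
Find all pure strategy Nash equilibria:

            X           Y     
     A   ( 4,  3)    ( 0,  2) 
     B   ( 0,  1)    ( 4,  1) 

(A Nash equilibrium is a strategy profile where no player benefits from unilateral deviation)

Nash equilibrium: (A, X), (B, Y)

Work:
Best responses:
  P1 vs X: payoffs [4, 0] → best response A (payoff 4)
  P1 vs Y: payoffs [0, 4] → best response B (payoff 4)
  P2 vs A: payoffs [3, 2] → best response X (payoff 3)
  P2 vs B: payoffs [1, 1] → best response X/Y (payoff 1)
Mutual best responses: (A,X), (B,Y) → Nash equilibria.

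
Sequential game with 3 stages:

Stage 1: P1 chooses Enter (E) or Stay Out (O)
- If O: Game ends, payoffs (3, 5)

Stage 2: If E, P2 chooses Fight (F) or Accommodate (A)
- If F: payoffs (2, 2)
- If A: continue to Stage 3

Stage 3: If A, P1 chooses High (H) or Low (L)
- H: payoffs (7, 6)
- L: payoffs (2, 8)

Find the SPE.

SPE: (E, A, H); Outcome (7, 6)

Work:
Stage 3: P1 chooses H (7 vs 2)
Stage 2: P2: F->2, A->6 (anticipating H). Choose A
Stage 1: P1: O->3, E->7 (anticipating A, H). Choose E
SPE path: E -> A -> H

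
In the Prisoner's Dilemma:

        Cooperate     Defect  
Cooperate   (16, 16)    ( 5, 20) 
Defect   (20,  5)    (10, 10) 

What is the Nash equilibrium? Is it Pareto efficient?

(Defect, Defect) is NE; not Pareto efficient

Work:
Defect dominates Cooperate for both players:
If P2 cooperates: Defect (20) > Cooperate (16)
If P2 defects: Defect (10) > Cooperate (5)
NE: (Defect, Defect) with payoff (10, 10)
But (Cooperate, Cooperate) = (16, 16) Pareto dominates (10, 10)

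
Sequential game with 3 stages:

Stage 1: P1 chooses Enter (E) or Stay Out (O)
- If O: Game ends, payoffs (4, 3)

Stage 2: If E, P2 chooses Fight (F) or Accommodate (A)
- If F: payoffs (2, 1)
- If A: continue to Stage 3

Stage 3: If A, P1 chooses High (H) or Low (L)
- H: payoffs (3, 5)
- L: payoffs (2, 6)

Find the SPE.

SPE: (O, A, H); Outcome (4, 3)

Work:
Stage 3: P1 chooses H (3 vs 2)
Stage 2: P2: F->1, A->5 (anticipating H). Choose A
Stage 1: P1: O->4, E->3 (anticipating A, H). Choose O
SPE path: O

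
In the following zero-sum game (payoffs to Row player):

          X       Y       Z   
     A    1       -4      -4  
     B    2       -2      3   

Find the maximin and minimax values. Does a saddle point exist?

Maximin = -2, Minimax = -2, Saddle: True

Work:
Row minimums: [-4, -2] → maximin = -2
Column maximums: [2, -2, 3] → minimax = -2
Saddle point exists! Game value = -2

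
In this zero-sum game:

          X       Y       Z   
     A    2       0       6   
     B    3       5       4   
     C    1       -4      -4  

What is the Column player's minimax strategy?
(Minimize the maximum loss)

Column should play X, value = 3

Work:
Column player minimizes Row's maximum payoff:
Column X: max payoff to Row = 3
Column Y: max payoff to Row = 5
Column Z: max payoff to Row = 6
Minimum is 3, achieved by column X.
Minimax strategy: X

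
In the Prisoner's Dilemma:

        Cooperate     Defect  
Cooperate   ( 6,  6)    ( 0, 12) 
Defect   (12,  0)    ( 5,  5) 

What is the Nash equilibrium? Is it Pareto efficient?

(Defect, Defect) is NE; not Pareto efficient

Work:
Defect dominates Cooperate for both players:
If P2 cooperates: Defect (12) > Cooperate (6)
If P2 defects: Defect (5) > Cooperate (0)
NE: (Defect, Defect) with payoff (5, 5)
But (Cooperate, Cooperate) = (6, 6) Pareto dominates (5, 5)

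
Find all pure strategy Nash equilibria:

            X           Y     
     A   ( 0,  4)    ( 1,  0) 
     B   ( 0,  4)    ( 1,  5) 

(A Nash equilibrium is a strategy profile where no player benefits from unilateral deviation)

Nash equilibrium: (A, X), (B, Y)

Work:
Best responses:
  P1 vs X: payoffs [0, 0] → best response A/B (payoff 0)
  P1 vs Y: payoffs [1, 1] → best response A/B (payoff 1)
  P2 vs A: payoffs [4, 0] → best response X (payoff 4)
  P2 vs B: payoffs [4, 5] → best response Y (payoff 5)
Mutual best responses: (A,X), (B,Y) → Nash equilibria.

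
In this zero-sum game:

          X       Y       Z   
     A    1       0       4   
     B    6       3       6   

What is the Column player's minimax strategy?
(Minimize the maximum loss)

Column should play Y, value = 3

Work:
Column player minimizes Row's maximum payoff:
Column X: max payoff to Row = 6
Column Y: max payoff to Row = 3
Column Z: max payoff to Row = 6
Minimum is 3, achieved by column Y.
Minimax strategy: Y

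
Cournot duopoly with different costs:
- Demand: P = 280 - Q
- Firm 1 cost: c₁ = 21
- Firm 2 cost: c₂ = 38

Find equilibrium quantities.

q₁* = 92.0, q₂* = 75.0

Work:
Reaction: q₁ = (280 - 21 - q₂)/2
Reaction: q₂ = (280 - 38 - q₁)/2
Solve simultaneously:
q₁* = (280 - 2×21 + 38)/3 = 92.0
q₂* = (280 - 2×38 + 21)/3 = 75.0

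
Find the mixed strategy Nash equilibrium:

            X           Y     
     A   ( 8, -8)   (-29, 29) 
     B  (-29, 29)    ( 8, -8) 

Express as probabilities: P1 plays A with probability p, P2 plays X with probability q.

p = 0.5, q = 0.5

Work:
Find probabilities that make opponent indifferent:
P2 chooses q to make P1 indifferent between A and B
P1 chooses p to make P2 indifferent between X and Y
Mixed NE: P1 plays (A: 0.5, B: 0.5), P2 plays (X: 0.5, Y: 0.5)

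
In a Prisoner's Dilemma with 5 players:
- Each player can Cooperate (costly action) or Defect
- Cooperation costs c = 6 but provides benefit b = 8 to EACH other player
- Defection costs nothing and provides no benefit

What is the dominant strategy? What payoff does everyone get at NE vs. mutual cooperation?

Dominant: Defect; NE payoff = 0; Coop payoff = 26

Work:
Defect dominates (saves cost c = 6, benefit to others is external)
NE: All defect → everyone gets 0
If all cooperate: each receives (4)×8 - 6 = 26
Social dilemma: 26 > 0 but NE gives 0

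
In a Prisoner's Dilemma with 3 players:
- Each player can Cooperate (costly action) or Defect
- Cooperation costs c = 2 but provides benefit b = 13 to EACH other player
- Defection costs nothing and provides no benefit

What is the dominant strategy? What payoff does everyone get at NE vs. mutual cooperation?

Dominant: Defect; NE payoff = 0; Coop payoff = 24

Work:
Defect dominates (saves cost c = 2, benefit to others is external)
NE: All defect → everyone gets 0
If all cooperate: each receives (2)×13 - 2 = 24
Social dilemma: 24 > 0 but NE gives 0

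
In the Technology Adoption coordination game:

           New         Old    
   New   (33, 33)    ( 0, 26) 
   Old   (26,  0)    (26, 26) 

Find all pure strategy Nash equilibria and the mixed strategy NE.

Pure NE: (New, New) and (Old, Old); Mixed NE: p = 0.7879, q = 0.7879

Work:
Check pure NE:
(New, New): (33, 33) - no unilateral deviation beneficial
(Old, Old): (26, 26) - no unilateral deviation beneficial
Mixed NE: P1 plays New with p = 0.7879, P2 plays New with q = 0.7879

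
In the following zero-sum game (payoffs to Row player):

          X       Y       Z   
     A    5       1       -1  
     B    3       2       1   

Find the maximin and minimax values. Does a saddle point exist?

Maximin = 1, Minimax = 1, Saddle: True

Work:
Row minimums: [-1, 1] → maximin = 1
Column maximums: [5, 2, 1] → minimax = 1
Saddle point exists! Game value = 1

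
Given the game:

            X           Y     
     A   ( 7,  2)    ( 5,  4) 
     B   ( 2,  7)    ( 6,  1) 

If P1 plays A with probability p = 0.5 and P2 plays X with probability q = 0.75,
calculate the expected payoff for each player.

E[P1] = 4.75, E[P2] = 4.0

Work:
E[P1] = p·q·π₁(A,X) + p·(1-q)·π₁(A,Y) + (1-p)·q·π₁(B,X) + (1-p)·(1-q)·π₁(B,Y)
= 0.5·0.75·7 + 0.5·0.25·5 + 0.5·0.75·2 + 0.5·0.25·6
= 4.75

E[P2] = 4.0 (similar calculation)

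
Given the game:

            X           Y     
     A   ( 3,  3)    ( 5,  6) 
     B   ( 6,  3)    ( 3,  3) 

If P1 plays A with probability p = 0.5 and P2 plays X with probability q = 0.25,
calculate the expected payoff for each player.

E[P1] = 4.125, E[P2] = 4.125

Work:
E[P1] = p·q·π₁(A,X) + p·(1-q)·π₁(A,Y) + (1-p)·q·π₁(B,X) + (1-p)·(1-q)·π₁(B,Y)
= 0.5·0.25·3 + 0.5·0.75·5 + 0.5·0.25·6 + 0.5·0.75·3
= 4.125

E[P2] = 4.125 (similar calculation)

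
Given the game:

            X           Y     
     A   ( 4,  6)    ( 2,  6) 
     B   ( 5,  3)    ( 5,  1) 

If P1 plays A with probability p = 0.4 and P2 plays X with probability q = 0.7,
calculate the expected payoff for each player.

E[P1] = 4.36, E[P2] = 3.84

Work:
E[P1] = p·q·π₁(A,X) + p·(1-q)·π₁(A,Y) + (1-p)·q·π₁(B,X) + (1-p)·(1-q)·π₁(B,Y)
= 0.4·0.7·4 + 0.4·0.3·2 + 0.6·0.7·5 + 0.6·0.3·5
= 4.36

E[P2] = 3.84 (similar calculation)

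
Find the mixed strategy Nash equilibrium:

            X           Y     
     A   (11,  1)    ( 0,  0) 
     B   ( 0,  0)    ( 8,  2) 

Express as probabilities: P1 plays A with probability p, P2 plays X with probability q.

p = 0.6667, q = 0.4211

Work:
Find probabilities that make opponent indifferent:
P2 chooses q to make P1 indifferent between A and B
P1 chooses p to make P2 indifferent between X and Y
Mixed NE: P1 plays (A: 0.6667, B: 0.3333), P2 plays (X: 0.4211, Y: 0.5789)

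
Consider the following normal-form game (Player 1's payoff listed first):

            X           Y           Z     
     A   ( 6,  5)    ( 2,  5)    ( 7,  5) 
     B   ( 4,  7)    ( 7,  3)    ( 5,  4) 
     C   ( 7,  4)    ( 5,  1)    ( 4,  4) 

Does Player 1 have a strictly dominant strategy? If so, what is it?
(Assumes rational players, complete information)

No strictly dominant strategy exists for Player 1

Work:
A strategy strictly dominates another if it gives a strictly higher payoff against every opponent action. Compare each pair of P1's strategies column-by-column:
  A vs B: [6 vs 4, 2 vs 7, 7 vs 5] → A does not strictly dominate B (column Y: 2 ≤ 7)
  A vs C: [6 vs 7, 2 vs 5, 7 vs 4] → A does not strictly dominate C (column X: 6 ≤ 7)
  B vs A: [4 vs 6, 7 vs 2, 5 vs 7] → B does not strictly dominate A (column X: 4 ≤ 6)
  B vs C: [4 vs 7, 7 vs 5, 5 vs 4] → B does not strictly dominate C (column X: 4 ≤ 7)
  C vs A: [7 vs 6, 5 vs 2, 4 vs 7] → C does not strictly dominate A (column Z: 4 ≤ 7)
  C vs B: [7 vs 4, 5 vs 7, 4 vs 5] → C does not strictly dominate B (column Y: 5 ≤ 7)
No single strategy strictly dominates all others → no strictly dominant strategy.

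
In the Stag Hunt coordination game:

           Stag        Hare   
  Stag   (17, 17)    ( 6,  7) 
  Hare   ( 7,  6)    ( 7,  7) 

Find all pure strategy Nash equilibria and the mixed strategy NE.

Pure NE: (Stag, Stag) and (Hare, Hare); Mixed NE: p = 0.0909, q = 0.0909

Work:
Check pure NE:
(Stag, Stag): (17, 17) - no unilateral deviation beneficial
(Hare, Hare): (7, 7) - no unilateral deviation beneficial
Mixed NE: P1 plays Stag with p = 0.0909, P2 plays Stag with q = 0.0909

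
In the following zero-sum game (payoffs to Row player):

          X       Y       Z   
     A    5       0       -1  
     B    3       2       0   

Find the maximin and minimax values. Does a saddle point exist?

Maximin = 0, Minimax = 0, Saddle: True

Work:
Row minimums: [-1, 0] → maximin = 0
Column maximums: [5, 2, 0] → minimax = 0
Saddle point exists! Game value = 0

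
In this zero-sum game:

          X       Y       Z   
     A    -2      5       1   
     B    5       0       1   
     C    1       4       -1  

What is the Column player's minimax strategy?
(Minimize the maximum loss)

Column should play Z, value = 1

Work:
Column player minimizes Row's maximum payoff:
Column X: max payoff to Row = 5
Column Y: max payoff to Row = 5
Column Z: max payoff to Row = 1
Minimum is 1, achieved by column Z.
Minimax strategy: Z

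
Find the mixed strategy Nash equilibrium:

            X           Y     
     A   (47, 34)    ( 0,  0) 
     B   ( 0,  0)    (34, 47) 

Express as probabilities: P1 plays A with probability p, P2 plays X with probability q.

p = 0.5802, q = 0.4198

Work:
Find probabilities that make opponent indifferent:
P2 chooses q to make P1 indifferent between A and B
P1 chooses p to make P2 indifferent between X and Y
Mixed NE: P1 plays (A: 0.5802, B: 0.4198), P2 plays (X: 0.4198, Y: 0.5802)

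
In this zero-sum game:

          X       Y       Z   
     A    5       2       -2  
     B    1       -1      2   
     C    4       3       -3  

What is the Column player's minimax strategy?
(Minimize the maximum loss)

Column should play Z, value = 2

Work:
Column player minimizes Row's maximum payoff:
Column X: max payoff to Row = 5
Column Y: max payoff to Row = 3
Column Z: max payoff to Row = 2
Minimum is 2, achieved by column Z.
Minimax strategy: Z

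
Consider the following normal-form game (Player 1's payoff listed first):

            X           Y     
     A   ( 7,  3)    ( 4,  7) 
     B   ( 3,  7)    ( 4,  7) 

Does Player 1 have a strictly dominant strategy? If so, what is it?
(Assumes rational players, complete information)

No strictly dominant strategy exists for Player 1

Work:
A strategy strictly dominates another if it gives a strictly higher payoff against every opponent action. Compare each pair of P1's strategies column-by-column:
  A vs B: [7 vs 3, 4 vs 4] → A does not strictly dominate B (column Y: 4 ≤ 4)
  B vs A: [3 vs 7, 4 vs 4] → B does not strictly dominate A (column X: 3 ≤ 7)
No single strategy strictly dominates all others → no strictly dominant strategy.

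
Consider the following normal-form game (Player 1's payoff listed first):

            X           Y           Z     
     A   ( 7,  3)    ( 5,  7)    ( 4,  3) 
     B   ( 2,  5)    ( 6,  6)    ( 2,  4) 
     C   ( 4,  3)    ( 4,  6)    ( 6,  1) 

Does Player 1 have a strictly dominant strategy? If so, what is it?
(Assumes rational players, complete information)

No strictly dominant strategy exists for Player 1

Work:
A strategy strictly dominates another if it gives a strictly higher payoff against every opponent action. Compare each pair of P1's strategies column-by-column:
  A vs B: [7 vs 2, 5 vs 6, 4 vs 2] → A does not strictly dominate B (column Y: 5 ≤ 6)
  A vs C: [7 vs 4, 5 vs 4, 4 vs 6] → A does not strictly dominate C (column Z: 4 ≤ 6)
  B vs A: [2 vs 7, 6 vs 5, 2 vs 4] → B does not strictly dominate A (column X: 2 ≤ 7)
  B vs C: [2 vs 4, 6 vs 4, 2 vs 6] → B does not strictly dominate C (column X: 2 ≤ 4)
  C vs A: [4 vs 7, 4 vs 5, 6 vs 4] → C does not strictly dominate A (column X: 4 ≤ 7)
  C vs B: [4 vs 2, 4 vs 6, 6 vs 2] → C does not strictly dominate B (column Y: 4 ≤ 6)
No single strategy strictly dominates all others → no strictly dominant strategy.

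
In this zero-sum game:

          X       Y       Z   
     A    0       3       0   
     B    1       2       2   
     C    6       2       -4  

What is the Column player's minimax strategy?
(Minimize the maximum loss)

Column should play Z, value = 2

Work:
Column player minimizes Row's maximum payoff:
Column X: max payoff to Row = 6
Column Y: max payoff to Row = 3
Column Z: max payoff to Row = 2
Minimum is 2, achieved by column Z.
Minimax strategy: Z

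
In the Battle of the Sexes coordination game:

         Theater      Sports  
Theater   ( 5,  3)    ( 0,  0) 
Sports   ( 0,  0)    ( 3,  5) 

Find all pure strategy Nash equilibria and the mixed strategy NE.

Pure NE: (Theater, Theater) and (Sports, Sports); Mixed NE: p = 0.625, q = 0.375

Work:
Check pure NE:
(Theater, Theater): (5, 3) - no unilateral deviation beneficial
(Sports, Sports): (3, 5) - no unilateral deviation beneficial
Mixed NE: P1 plays Theater with p = 0.625, P2 plays Theater with q = 0.375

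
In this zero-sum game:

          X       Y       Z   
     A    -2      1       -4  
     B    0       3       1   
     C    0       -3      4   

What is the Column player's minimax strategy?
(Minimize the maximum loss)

Column should play X, value = 0

Work:
Column player minimizes Row's maximum payoff:
Column X: max payoff to Row = 0
Column Y: max payoff to Row = 3
Column Z: max payoff to Row = 4
Minimum is 0, achieved by column X.
Minimax strategy: X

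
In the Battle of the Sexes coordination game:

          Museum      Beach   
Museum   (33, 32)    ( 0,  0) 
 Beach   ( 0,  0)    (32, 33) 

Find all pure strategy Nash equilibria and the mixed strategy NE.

Pure NE: (Museum, Museum) and (Beach, Beach); Mixed NE: p = 0.5077, q = 0.4923

Work:
Check pure NE:
(Museum, Museum): (33, 32) - no unilateral deviation beneficial
(Beach, Beach): (32, 33) - no unilateral deviation beneficial
Mixed NE: P1 plays Museum with p = 0.5077, P2 plays Museum with q = 0.4923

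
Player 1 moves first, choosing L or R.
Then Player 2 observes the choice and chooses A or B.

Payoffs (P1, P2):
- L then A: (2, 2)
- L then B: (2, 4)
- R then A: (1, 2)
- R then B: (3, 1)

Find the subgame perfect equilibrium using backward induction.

P1 plays L, P2 plays B after L and A after R; Payoff (2, 4)

Work:
Backward induction:
After L: P2 chooses B → P1 gets 2
After R: P2 chooses A → P1 gets 1
P1 chooses L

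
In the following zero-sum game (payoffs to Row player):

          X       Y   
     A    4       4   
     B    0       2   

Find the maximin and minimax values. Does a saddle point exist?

Maximin = 4, Minimax = 4, Saddle: True

Work:
Row minimums: [4, 0] → maximin = 4
Column maximums: [4, 4] → minimax = 4
Saddle point exists! Game value = 4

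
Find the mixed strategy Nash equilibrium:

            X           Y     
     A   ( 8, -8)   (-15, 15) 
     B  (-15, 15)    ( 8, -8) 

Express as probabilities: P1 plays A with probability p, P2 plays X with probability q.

p = 0.5, q = 0.5

Work:
Find probabilities that make opponent indifferent:
P2 chooses q to make P1 indifferent between A and B
P1 chooses p to make P2 indifferent between X and Y
Mixed NE: P1 plays (A: 0.5, B: 0.5), P2 plays (X: 0.5, Y: 0.5)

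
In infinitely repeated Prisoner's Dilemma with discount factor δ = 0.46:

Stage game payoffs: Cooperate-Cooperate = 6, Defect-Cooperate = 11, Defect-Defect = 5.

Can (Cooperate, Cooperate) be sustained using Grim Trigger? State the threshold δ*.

δ* = 0.8333; since δ = 0.46 < 0.8333, cooperation cannot be sustained

Work:
For Grim Trigger:
Cooperate forever: 6/(1-δ)
Defect then punished: 11 + 5·δ/(1-δ)
Need: 6/(1-δ) ≥ 11 + 5·δ/(1-δ)
Solving: δ ≥ (T-R)/(T-P) = (11-6)/(11-5) = 0.8333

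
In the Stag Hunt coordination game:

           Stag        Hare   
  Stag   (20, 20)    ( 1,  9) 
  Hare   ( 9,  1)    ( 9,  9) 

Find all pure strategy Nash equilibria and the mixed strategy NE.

Pure NE: (Stag, Stag) and (Hare, Hare); Mixed NE: p = 0.4211, q = 0.4211

Work:
Check pure NE:
(Stag, Stag): (20, 20) - no unilateral deviation beneficial
(Hare, Hare): (9, 9) - no unilateral deviation beneficial
Mixed NE: P1 plays Stag with p = 0.4211, P2 plays Stag with q = 0.4211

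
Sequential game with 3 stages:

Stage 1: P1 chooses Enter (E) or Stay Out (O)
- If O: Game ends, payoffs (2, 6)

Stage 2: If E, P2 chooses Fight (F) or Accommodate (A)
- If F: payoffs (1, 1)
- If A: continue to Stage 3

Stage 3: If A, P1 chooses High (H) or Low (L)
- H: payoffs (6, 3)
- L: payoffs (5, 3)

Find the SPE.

SPE: (E, A, H); Outcome (6, 3)

Work:
Stage 3: P1 chooses H (6 vs 5)
Stage 2: P2: F->1, A->3 (anticipating H). Choose A
Stage 1: P1: O->2, E->6 (anticipating A, H). Choose E
SPE path: E -> A -> H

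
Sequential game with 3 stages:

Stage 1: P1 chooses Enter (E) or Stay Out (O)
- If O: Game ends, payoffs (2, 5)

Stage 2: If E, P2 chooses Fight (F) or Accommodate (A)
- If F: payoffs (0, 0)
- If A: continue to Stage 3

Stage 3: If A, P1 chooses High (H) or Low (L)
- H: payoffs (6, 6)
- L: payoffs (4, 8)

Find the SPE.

SPE: (E, A, H); Outcome (6, 6)

Work:
Stage 3: P1 chooses H (6 vs 4)
Stage 2: P2: F->0, A->6 (anticipating H). Choose A
Stage 1: P1: O->2, E->6 (anticipating A, H). Choose E
SPE path: E -> A -> H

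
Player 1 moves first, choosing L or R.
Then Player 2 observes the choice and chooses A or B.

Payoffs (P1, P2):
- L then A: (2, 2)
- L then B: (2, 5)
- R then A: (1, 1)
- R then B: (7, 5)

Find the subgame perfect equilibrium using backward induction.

P1 plays R, P2 plays B after L and B after R; Payoff (7, 5)

Work:
Backward induction:
After L: P2 chooses B → P1 gets 2
After R: P2 chooses B → P1 gets 7
P1 chooses R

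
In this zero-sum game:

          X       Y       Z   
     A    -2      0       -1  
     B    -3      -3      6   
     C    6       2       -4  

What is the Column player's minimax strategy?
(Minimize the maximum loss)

Column should play Y, value = 2

Work:
Column player minimizes Row's maximum payoff:
Column X: max payoff to Row = 6
Column Y: max payoff to Row = 2
Column Z: max payoff to Row = 6
Minimum is 2, achieved by column Y.
Minimax strategy: Y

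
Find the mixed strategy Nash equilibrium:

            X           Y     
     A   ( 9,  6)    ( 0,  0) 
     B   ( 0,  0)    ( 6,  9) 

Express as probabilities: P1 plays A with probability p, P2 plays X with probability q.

p = 0.6, q = 0.4

Work:
Find probabilities that make opponent indifferent:
P2 chooses q to make P1 indifferent between A and B
P1 chooses p to make P2 indifferent between X and Y
Mixed NE: P1 plays (A: 0.6, B: 0.4), P2 plays (X: 0.4, Y: 0.6)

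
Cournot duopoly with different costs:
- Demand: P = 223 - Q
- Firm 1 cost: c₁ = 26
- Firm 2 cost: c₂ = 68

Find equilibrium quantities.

q₁* = 79.67, q₂* = 37.67

Work:
Reaction: q₁ = (223 - 26 - q₂)/2
Reaction: q₂ = (223 - 68 - q₁)/2
Solve simultaneously:
q₁* = (223 - 2×26 + 68)/3 = 79.67
q₂* = (223 - 2×68 + 26)/3 = 37.67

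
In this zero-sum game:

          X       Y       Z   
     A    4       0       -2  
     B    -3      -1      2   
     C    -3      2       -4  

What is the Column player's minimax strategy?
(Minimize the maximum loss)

Column should play Y or Z (all achieve the minimum), value = 2

Work:
Column player minimizes Row's maximum payoff:
Column X: max payoff to Row = 4
Column Y: max payoff to Row = 2
Column Z: max payoff to Row = 2
Minimum is 2, achieved by columns Y, Z (tied).
Each of Y or Z is a minimax strategy.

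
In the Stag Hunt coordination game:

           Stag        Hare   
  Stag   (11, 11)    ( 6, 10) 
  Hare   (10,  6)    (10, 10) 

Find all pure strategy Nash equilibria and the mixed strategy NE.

Pure NE: (Stag, Stag) and (Hare, Hare); Mixed NE: p = 0.8, q = 0.8

Work:
Check pure NE:
(Stag, Stag): (11, 11) - no unilateral deviation beneficial
(Hare, Hare): (10, 10) - no unilateral deviation beneficial
Mixed NE: P1 plays Stag with p = 0.8, P2 plays Stag with q = 0.8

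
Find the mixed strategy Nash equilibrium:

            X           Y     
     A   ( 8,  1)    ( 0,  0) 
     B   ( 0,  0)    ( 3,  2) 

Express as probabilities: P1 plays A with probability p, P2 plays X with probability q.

p = 0.6667, q = 0.2727

Work:
Find probabilities that make opponent indifferent:
P2 chooses q to make P1 indifferent between A and B
P1 chooses p to make P2 indifferent between X and Y
Mixed NE: P1 plays (A: 0.6667, B: 0.3333), P2 plays (X: 0.2727, Y: 0.7273)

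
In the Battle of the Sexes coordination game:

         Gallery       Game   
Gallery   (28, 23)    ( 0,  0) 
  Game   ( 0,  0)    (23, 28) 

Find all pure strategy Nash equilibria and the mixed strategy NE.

Pure NE: (Gallery, Gallery) and (Game, Game); Mixed NE: p = 0.549, q = 0.451

Work:
Check pure NE:
(Gallery, Gallery): (28, 23) - no unilateral deviation beneficial
(Game, Game): (23, 28) - no unilateral deviation beneficial
Mixed NE: P1 plays Gallery with p = 0.549, P2 plays Gallery with q = 0.451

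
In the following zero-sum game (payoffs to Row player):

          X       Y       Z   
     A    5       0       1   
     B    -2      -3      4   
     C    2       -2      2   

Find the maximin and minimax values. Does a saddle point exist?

Maximin = 0, Minimax = 0, Saddle: True

Work:
Row minimums: [0, -3, -2] → maximin = 0
Column maximums: [5, 0, 4] → minimax = 0
Saddle point exists! Game value = 0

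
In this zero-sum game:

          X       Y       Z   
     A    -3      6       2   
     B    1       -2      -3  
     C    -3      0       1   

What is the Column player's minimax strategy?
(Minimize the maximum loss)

Column should play X, value = 1

Work:
Column player minimizes Row's maximum payoff:
Column X: max payoff to Row = 1
Column Y: max payoff to Row = 6
Column Z: max payoff to Row = 2
Minimum is 1, achieved by column X.
Minimax strategy: X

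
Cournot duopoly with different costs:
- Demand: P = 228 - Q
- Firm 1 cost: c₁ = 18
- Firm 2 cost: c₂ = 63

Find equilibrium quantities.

q₁* = 85.0, q₂* = 40.0

Work:
Reaction: q₁ = (228 - 18 - q₂)/2
Reaction: q₂ = (228 - 63 - q₁)/2
Solve simultaneously:
q₁* = (228 - 2×18 + 63)/3 = 85.0
q₂* = (228 - 2×63 + 18)/3 = 40.0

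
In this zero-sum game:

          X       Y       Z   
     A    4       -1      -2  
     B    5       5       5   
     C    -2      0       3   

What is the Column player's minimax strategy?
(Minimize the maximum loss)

Column should play X or Y or Z (all achieve the minimum), value = 5

Work:
Column player minimizes Row's maximum payoff:
Column X: max payoff to Row = 5
Column Y: max payoff to Row = 5
Column Z: max payoff to Row = 5
Minimum is 5, achieved by columns X, Y, Z (tied).
Each of X or Y or Z is a minimax strategy.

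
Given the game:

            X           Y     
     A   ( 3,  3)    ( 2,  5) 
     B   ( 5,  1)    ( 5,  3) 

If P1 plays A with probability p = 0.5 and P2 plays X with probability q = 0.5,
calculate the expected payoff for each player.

E[P1] = 3.75, E[P2] = 3.0

Work:
E[P1] = p·q·π₁(A,X) + p·(1-q)·π₁(A,Y) + (1-p)·q·π₁(B,X) + (1-p)·(1-q)·π₁(B,Y)
= 0.5·0.5·3 + 0.5·0.5·2 + 0.5·0.5·5 + 0.5·0.5·5
= 3.75

E[P2] = 3.0 (similar calculation)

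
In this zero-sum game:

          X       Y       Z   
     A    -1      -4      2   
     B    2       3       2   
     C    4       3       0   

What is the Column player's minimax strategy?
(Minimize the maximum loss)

Column should play Z, value = 2

Work:
Column player minimizes Row's maximum payoff:
Column X: max payoff to Row = 4
Column Y: max payoff to Row = 3
Column Z: max payoff to Row = 2
Minimum is 2, achieved by column Z.
Minimax strategy: Z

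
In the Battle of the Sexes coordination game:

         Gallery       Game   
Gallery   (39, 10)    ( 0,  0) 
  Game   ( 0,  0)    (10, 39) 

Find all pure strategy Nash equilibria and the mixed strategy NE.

Pure NE: (Gallery, Gallery) and (Game, Game); Mixed NE: p = 0.7959, q = 0.2041

Work:
Check pure NE:
(Gallery, Gallery): (39, 10) - no unilateral deviation beneficial
(Game, Game): (10, 39) - no unilateral deviation beneficial
Mixed NE: P1 plays Gallery with p = 0.7959, P2 plays Gallery with q = 0.2041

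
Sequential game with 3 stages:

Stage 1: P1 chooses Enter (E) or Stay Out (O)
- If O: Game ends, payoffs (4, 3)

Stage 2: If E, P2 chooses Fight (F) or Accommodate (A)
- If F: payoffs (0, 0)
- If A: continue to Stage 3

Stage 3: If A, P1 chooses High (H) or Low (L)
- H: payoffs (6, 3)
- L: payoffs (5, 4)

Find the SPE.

SPE: (E, A, H); Outcome (6, 3)

Work:
Stage 3: P1 chooses H (6 vs 5)
Stage 2: P2: F->0, A->3 (anticipating H). Choose A
Stage 1: P1: O->4, E->6 (anticipating A, H). Choose E
SPE path: E -> A -> H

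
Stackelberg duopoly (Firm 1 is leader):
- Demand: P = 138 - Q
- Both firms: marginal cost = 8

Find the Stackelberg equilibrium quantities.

q₁* (leader) = 65.0, q₂* (follower) = 32.5

Work:
Follower's reaction: q₂ = (a - c - q₁)/2
Leader substitutes: π₁ = q₁·(a - q₁ - (a-c-q₁)/2 - c)
FOC: q₁* = (138 - 8)/2 = 65.00
Then: q₂* = (138 - 8 - 65.0)/2 = 32.50
Leader has first-mover advantage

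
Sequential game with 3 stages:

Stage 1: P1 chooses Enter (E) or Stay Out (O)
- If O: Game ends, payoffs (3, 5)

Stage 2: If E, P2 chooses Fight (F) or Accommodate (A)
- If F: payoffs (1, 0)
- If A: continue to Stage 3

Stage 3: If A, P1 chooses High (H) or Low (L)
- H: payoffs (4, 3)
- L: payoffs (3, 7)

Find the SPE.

SPE: (E, A, H); Outcome (4, 3)

Work:
Stage 3: P1 chooses H (4 vs 3)
Stage 2: P2: F->0, A->3 (anticipating H). Choose A
Stage 1: P1: O->3, E->4 (anticipating A, H). Choose E
SPE path: E -> A -> H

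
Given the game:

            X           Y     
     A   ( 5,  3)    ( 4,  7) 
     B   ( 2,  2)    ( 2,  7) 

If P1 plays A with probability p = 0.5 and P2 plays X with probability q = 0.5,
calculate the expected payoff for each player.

E[P1] = 3.25, E[P2] = 4.75

Work:
E[P1] = p·q·π₁(A,X) + p·(1-q)·π₁(A,Y) + (1-p)·q·π₁(B,X) + (1-p)·(1-q)·π₁(B,Y)
= 0.5·0.5·5 + 0.5·0.5·4 + 0.5·0.5·2 + 0.5·0.5·2
= 3.25

E[P2] = 4.75 (similar calculation)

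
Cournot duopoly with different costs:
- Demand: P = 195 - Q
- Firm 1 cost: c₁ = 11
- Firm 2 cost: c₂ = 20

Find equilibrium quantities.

q₁* = 64.33, q₂* = 55.33

Work:
Reaction: q₁ = (195 - 11 - q₂)/2
Reaction: q₂ = (195 - 20 - q₁)/2
Solve simultaneously:
q₁* = (195 - 2×11 + 20)/3 = 64.33
q₂* = (195 - 2×20 + 11)/3 = 55.33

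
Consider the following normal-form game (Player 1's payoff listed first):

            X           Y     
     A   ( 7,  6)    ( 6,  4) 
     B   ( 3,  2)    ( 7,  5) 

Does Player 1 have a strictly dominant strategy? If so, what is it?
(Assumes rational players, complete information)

No strictly dominant strategy exists for Player 1

Work:
A strategy strictly dominates another if it gives a strictly higher payoff against every opponent action. Compare each pair of P1's strategies column-by-column:
  A vs B: [7 vs 3, 6 vs 7] → A does not strictly dominate B (column Y: 6 ≤ 7)
  B vs A: [3 vs 7, 7 vs 6] → B does not strictly dominate A (column X: 3 ≤ 7)
No single strategy strictly dominates all others → no strictly dominant strategy.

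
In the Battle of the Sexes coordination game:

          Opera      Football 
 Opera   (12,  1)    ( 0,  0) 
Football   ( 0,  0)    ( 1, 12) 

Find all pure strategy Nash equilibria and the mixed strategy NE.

Pure NE: (Opera, Opera) and (Football, Football); Mixed NE: p = 0.9231, q = 0.0769

Work:
Check pure NE:
(Opera, Opera): (12, 1) - no unilateral deviation beneficial
(Football, Football): (1, 12) - no unilateral deviation beneficial
Mixed NE: P1 plays Opera with p = 0.9231, P2 plays Opera with q = 0.0769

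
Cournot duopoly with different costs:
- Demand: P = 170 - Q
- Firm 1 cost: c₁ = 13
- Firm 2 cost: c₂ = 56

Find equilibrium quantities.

q₁* = 66.67, q₂* = 23.67

Work:
Reaction: q₁ = (170 - 13 - q₂)/2
Reaction: q₂ = (170 - 56 - q₁)/2
Solve simultaneously:
q₁* = (170 - 2×13 + 56)/3 = 66.67
q₂* = (170 - 2×56 + 13)/3 = 23.67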